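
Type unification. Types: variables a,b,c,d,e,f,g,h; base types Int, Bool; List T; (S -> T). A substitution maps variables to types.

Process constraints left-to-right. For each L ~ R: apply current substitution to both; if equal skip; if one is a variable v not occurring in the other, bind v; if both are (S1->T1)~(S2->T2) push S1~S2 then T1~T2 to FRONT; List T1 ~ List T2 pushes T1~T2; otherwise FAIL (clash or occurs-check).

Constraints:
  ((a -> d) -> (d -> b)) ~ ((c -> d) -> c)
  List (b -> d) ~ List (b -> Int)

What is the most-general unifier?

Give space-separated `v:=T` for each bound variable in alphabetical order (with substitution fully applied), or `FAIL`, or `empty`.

step 1: unify ((a -> d) -> (d -> b)) ~ ((c -> d) -> c)  [subst: {-} | 1 pending]
  -> decompose arrow: push (a -> d)~(c -> d), (d -> b)~c
step 2: unify (a -> d) ~ (c -> d)  [subst: {-} | 2 pending]
  -> decompose arrow: push a~c, d~d
step 3: unify a ~ c  [subst: {-} | 3 pending]
  bind a := c
step 4: unify d ~ d  [subst: {a:=c} | 2 pending]
  -> identical, skip
step 5: unify (d -> b) ~ c  [subst: {a:=c} | 1 pending]
  bind c := (d -> b)
step 6: unify List (b -> d) ~ List (b -> Int)  [subst: {a:=c, c:=(d -> b)} | 0 pending]
  -> decompose List: push (b -> d)~(b -> Int)
step 7: unify (b -> d) ~ (b -> Int)  [subst: {a:=c, c:=(d -> b)} | 0 pending]
  -> decompose arrow: push b~b, d~Int
step 8: unify b ~ b  [subst: {a:=c, c:=(d -> b)} | 1 pending]
  -> identical, skip
step 9: unify d ~ Int  [subst: {a:=c, c:=(d -> b)} | 0 pending]
  bind d := Int

Answer: a:=(Int -> b) c:=(Int -> b) d:=Int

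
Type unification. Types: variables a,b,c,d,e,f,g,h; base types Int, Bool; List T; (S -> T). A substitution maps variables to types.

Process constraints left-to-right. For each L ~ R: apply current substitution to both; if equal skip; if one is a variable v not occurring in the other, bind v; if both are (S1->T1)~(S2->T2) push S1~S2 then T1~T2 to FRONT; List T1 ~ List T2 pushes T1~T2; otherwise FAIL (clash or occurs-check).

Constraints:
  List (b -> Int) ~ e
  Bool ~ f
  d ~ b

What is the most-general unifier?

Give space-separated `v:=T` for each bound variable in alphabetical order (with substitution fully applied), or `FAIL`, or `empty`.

step 1: unify List (b -> Int) ~ e  [subst: {-} | 2 pending]
  bind e := List (b -> Int)
step 2: unify Bool ~ f  [subst: {e:=List (b -> Int)} | 1 pending]
  bind f := Bool
step 3: unify d ~ b  [subst: {e:=List (b -> Int), f:=Bool} | 0 pending]
  bind d := b

Answer: d:=b e:=List (b -> Int) f:=Bool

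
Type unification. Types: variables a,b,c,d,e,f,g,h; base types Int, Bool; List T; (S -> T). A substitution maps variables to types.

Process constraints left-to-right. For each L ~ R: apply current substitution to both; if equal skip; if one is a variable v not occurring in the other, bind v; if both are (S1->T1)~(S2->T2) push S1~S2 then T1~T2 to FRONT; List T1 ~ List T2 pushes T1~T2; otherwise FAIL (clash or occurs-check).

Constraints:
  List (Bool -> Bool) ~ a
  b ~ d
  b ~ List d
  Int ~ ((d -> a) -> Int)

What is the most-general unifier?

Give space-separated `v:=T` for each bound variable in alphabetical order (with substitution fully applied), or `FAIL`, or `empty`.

Answer: FAIL

Derivation:
step 1: unify List (Bool -> Bool) ~ a  [subst: {-} | 3 pending]
  bind a := List (Bool -> Bool)
step 2: unify b ~ d  [subst: {a:=List (Bool -> Bool)} | 2 pending]
  bind b := d
step 3: unify d ~ List d  [subst: {a:=List (Bool -> Bool), b:=d} | 1 pending]
  occurs-check fail: d in List d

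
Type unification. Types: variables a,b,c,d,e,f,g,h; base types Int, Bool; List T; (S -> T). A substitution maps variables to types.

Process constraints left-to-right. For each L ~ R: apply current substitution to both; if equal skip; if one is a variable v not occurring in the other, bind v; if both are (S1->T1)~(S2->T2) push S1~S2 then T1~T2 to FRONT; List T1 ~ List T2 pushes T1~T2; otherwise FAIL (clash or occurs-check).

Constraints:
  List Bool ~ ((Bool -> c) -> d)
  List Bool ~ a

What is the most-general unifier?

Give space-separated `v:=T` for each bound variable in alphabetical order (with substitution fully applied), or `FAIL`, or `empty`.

step 1: unify List Bool ~ ((Bool -> c) -> d)  [subst: {-} | 1 pending]
  clash: List Bool vs ((Bool -> c) -> d)

Answer: FAIL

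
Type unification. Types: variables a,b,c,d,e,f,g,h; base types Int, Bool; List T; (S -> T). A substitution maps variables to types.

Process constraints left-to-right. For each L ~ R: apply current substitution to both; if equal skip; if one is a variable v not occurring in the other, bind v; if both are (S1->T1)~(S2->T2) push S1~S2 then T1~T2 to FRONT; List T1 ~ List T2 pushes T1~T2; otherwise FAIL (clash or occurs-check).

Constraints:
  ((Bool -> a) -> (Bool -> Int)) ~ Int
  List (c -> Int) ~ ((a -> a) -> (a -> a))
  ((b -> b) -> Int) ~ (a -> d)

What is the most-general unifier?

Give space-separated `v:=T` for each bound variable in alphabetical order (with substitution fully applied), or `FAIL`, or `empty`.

step 1: unify ((Bool -> a) -> (Bool -> Int)) ~ Int  [subst: {-} | 2 pending]
  clash: ((Bool -> a) -> (Bool -> Int)) vs Int

Answer: FAIL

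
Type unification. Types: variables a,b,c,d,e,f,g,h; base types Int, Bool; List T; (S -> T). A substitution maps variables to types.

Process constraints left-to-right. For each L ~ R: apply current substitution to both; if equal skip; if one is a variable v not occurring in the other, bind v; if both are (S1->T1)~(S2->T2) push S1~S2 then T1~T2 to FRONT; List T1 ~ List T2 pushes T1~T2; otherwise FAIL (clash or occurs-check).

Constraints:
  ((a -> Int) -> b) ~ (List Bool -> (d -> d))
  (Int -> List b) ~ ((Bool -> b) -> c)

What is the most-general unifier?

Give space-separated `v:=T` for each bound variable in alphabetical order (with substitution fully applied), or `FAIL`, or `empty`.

Answer: FAIL

Derivation:
step 1: unify ((a -> Int) -> b) ~ (List Bool -> (d -> d))  [subst: {-} | 1 pending]
  -> decompose arrow: push (a -> Int)~List Bool, b~(d -> d)
step 2: unify (a -> Int) ~ List Bool  [subst: {-} | 2 pending]
  clash: (a -> Int) vs List Bool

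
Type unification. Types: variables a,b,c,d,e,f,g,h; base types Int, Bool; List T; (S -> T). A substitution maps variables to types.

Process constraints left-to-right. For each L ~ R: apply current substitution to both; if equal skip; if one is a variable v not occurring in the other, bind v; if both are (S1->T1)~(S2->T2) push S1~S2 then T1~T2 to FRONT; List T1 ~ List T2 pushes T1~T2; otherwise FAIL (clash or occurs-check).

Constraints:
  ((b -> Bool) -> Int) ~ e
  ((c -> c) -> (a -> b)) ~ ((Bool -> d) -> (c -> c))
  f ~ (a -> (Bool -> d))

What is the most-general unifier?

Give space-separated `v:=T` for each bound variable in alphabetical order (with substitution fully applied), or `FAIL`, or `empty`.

step 1: unify ((b -> Bool) -> Int) ~ e  [subst: {-} | 2 pending]
  bind e := ((b -> Bool) -> Int)
step 2: unify ((c -> c) -> (a -> b)) ~ ((Bool -> d) -> (c -> c))  [subst: {e:=((b -> Bool) -> Int)} | 1 pending]
  -> decompose arrow: push (c -> c)~(Bool -> d), (a -> b)~(c -> c)
step 3: unify (c -> c) ~ (Bool -> d)  [subst: {e:=((b -> Bool) -> Int)} | 2 pending]
  -> decompose arrow: push c~Bool, c~d
step 4: unify c ~ Bool  [subst: {e:=((b -> Bool) -> Int)} | 3 pending]
  bind c := Bool
step 5: unify Bool ~ d  [subst: {e:=((b -> Bool) -> Int), c:=Bool} | 2 pending]
  bind d := Bool
step 6: unify (a -> b) ~ (Bool -> Bool)  [subst: {e:=((b -> Bool) -> Int), c:=Bool, d:=Bool} | 1 pending]
  -> decompose arrow: push a~Bool, b~Bool
step 7: unify a ~ Bool  [subst: {e:=((b -> Bool) -> Int), c:=Bool, d:=Bool} | 2 pending]
  bind a := Bool
step 8: unify b ~ Bool  [subst: {e:=((b -> Bool) -> Int), c:=Bool, d:=Bool, a:=Bool} | 1 pending]
  bind b := Bool
step 9: unify f ~ (Bool -> (Bool -> Bool))  [subst: {e:=((b -> Bool) -> Int), c:=Bool, d:=Bool, a:=Bool, b:=Bool} | 0 pending]
  bind f := (Bool -> (Bool -> Bool))

Answer: a:=Bool b:=Bool c:=Bool d:=Bool e:=((Bool -> Bool) -> Int) f:=(Bool -> (Bool -> Bool))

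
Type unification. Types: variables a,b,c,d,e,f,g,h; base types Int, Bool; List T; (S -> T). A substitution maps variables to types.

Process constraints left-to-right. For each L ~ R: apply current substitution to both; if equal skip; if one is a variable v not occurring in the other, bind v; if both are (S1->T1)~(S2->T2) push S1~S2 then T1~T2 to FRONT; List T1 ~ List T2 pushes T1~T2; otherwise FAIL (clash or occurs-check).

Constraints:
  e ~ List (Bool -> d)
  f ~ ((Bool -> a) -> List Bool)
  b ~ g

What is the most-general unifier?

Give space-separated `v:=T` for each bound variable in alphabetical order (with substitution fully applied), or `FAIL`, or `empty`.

Answer: b:=g e:=List (Bool -> d) f:=((Bool -> a) -> List Bool)

Derivation:
step 1: unify e ~ List (Bool -> d)  [subst: {-} | 2 pending]
  bind e := List (Bool -> d)
step 2: unify f ~ ((Bool -> a) -> List Bool)  [subst: {e:=List (Bool -> d)} | 1 pending]
  bind f := ((Bool -> a) -> List Bool)
step 3: unify b ~ g  [subst: {e:=List (Bool -> d), f:=((Bool -> a) -> List Bool)} | 0 pending]
  bind b := g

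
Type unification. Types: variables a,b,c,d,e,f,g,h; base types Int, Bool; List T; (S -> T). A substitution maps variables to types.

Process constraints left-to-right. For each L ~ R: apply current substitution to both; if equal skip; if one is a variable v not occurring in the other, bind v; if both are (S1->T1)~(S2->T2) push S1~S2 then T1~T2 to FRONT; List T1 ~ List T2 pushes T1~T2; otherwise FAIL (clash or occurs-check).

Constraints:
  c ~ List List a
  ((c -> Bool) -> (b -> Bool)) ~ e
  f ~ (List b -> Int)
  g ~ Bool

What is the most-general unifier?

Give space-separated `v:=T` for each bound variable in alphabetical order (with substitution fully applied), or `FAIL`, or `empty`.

step 1: unify c ~ List List a  [subst: {-} | 3 pending]
  bind c := List List a
step 2: unify ((List List a -> Bool) -> (b -> Bool)) ~ e  [subst: {c:=List List a} | 2 pending]
  bind e := ((List List a -> Bool) -> (b -> Bool))
step 3: unify f ~ (List b -> Int)  [subst: {c:=List List a, e:=((List List a -> Bool) -> (b -> Bool))} | 1 pending]
  bind f := (List b -> Int)
step 4: unify g ~ Bool  [subst: {c:=List List a, e:=((List List a -> Bool) -> (b -> Bool)), f:=(List b -> Int)} | 0 pending]
  bind g := Bool

Answer: c:=List List a e:=((List List a -> Bool) -> (b -> Bool)) f:=(List b -> Int) g:=Bool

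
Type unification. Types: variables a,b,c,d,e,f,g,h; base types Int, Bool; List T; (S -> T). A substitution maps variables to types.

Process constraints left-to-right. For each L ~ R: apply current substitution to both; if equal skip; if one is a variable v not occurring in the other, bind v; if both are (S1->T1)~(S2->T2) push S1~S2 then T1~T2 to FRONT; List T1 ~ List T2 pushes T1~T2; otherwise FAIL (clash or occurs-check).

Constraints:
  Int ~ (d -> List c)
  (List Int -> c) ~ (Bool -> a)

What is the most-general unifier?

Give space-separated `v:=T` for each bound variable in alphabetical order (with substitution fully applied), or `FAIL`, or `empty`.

Answer: FAIL

Derivation:
step 1: unify Int ~ (d -> List c)  [subst: {-} | 1 pending]
  clash: Int vs (d -> List c)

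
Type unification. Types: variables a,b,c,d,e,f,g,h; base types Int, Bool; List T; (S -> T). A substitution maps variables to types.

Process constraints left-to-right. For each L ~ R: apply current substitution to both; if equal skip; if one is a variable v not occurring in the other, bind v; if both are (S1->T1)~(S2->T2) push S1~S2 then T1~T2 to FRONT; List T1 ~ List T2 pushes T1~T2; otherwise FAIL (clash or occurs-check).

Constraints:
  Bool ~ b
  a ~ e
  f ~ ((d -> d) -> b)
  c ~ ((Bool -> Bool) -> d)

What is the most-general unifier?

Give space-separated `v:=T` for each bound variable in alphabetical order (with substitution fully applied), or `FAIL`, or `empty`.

step 1: unify Bool ~ b  [subst: {-} | 3 pending]
  bind b := Bool
step 2: unify a ~ e  [subst: {b:=Bool} | 2 pending]
  bind a := e
step 3: unify f ~ ((d -> d) -> Bool)  [subst: {b:=Bool, a:=e} | 1 pending]
  bind f := ((d -> d) -> Bool)
step 4: unify c ~ ((Bool -> Bool) -> d)  [subst: {b:=Bool, a:=e, f:=((d -> d) -> Bool)} | 0 pending]
  bind c := ((Bool -> Bool) -> d)

Answer: a:=e b:=Bool c:=((Bool -> Bool) -> d) f:=((d -> d) -> Bool)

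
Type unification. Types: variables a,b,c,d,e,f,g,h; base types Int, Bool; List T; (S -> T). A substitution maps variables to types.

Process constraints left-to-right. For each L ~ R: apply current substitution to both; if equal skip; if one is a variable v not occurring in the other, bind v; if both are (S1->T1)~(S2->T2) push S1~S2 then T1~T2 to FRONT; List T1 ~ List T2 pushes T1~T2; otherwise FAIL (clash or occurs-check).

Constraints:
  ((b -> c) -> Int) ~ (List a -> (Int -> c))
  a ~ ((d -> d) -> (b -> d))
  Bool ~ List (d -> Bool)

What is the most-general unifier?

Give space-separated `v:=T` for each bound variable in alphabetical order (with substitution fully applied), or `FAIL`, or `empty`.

Answer: FAIL

Derivation:
step 1: unify ((b -> c) -> Int) ~ (List a -> (Int -> c))  [subst: {-} | 2 pending]
  -> decompose arrow: push (b -> c)~List a, Int~(Int -> c)
step 2: unify (b -> c) ~ List a  [subst: {-} | 3 pending]
  clash: (b -> c) vs List a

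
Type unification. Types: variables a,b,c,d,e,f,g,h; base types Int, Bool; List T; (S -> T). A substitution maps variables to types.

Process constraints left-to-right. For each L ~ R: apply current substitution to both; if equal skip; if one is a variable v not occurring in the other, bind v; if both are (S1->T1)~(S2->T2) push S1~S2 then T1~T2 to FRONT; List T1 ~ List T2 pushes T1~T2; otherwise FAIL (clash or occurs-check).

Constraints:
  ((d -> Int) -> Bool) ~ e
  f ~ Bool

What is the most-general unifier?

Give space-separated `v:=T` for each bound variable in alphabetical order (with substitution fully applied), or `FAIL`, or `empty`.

Answer: e:=((d -> Int) -> Bool) f:=Bool

Derivation:
step 1: unify ((d -> Int) -> Bool) ~ e  [subst: {-} | 1 pending]
  bind e := ((d -> Int) -> Bool)
step 2: unify f ~ Bool  [subst: {e:=((d -> Int) -> Bool)} | 0 pending]
  bind f := Bool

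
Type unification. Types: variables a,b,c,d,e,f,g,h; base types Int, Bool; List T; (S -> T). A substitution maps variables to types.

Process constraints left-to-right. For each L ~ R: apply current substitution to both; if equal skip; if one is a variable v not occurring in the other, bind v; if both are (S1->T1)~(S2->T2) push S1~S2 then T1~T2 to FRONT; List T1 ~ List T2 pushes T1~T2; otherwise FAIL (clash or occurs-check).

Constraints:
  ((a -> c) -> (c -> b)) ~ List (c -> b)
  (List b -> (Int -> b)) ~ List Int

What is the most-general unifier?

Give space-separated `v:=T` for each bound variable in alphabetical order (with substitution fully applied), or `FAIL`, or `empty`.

Answer: FAIL

Derivation:
step 1: unify ((a -> c) -> (c -> b)) ~ List (c -> b)  [subst: {-} | 1 pending]
  clash: ((a -> c) -> (c -> b)) vs List (c -> b)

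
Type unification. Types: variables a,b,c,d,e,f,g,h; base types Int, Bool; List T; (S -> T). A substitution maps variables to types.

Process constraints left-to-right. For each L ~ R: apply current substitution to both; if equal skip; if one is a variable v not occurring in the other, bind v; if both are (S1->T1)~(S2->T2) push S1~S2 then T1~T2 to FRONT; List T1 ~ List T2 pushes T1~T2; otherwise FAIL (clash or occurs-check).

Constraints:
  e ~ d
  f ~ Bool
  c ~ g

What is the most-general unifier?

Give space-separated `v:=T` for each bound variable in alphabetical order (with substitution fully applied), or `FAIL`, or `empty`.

step 1: unify e ~ d  [subst: {-} | 2 pending]
  bind e := d
step 2: unify f ~ Bool  [subst: {e:=d} | 1 pending]
  bind f := Bool
step 3: unify c ~ g  [subst: {e:=d, f:=Bool} | 0 pending]
  bind c := g

Answer: c:=g e:=d f:=Bool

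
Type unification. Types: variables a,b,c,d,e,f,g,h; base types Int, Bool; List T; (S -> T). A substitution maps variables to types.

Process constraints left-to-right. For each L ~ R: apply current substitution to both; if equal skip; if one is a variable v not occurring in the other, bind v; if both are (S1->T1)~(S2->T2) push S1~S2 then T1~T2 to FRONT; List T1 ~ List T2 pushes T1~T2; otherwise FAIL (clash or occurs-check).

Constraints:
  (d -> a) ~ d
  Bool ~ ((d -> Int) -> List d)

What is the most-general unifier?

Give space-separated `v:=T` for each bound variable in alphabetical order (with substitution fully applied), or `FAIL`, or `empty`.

step 1: unify (d -> a) ~ d  [subst: {-} | 1 pending]
  occurs-check fail

Answer: FAIL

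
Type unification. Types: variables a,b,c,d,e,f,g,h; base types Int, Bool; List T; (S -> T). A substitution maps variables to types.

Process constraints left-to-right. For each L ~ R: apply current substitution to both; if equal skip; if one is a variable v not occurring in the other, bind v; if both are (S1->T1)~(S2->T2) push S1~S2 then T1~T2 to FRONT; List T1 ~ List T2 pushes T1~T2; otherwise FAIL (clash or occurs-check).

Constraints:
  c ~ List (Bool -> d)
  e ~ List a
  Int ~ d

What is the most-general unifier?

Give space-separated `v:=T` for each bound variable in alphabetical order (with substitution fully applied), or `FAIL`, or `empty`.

step 1: unify c ~ List (Bool -> d)  [subst: {-} | 2 pending]
  bind c := List (Bool -> d)
step 2: unify e ~ List a  [subst: {c:=List (Bool -> d)} | 1 pending]
  bind e := List a
step 3: unify Int ~ d  [subst: {c:=List (Bool -> d), e:=List a} | 0 pending]
  bind d := Int

Answer: c:=List (Bool -> Int) d:=Int e:=List a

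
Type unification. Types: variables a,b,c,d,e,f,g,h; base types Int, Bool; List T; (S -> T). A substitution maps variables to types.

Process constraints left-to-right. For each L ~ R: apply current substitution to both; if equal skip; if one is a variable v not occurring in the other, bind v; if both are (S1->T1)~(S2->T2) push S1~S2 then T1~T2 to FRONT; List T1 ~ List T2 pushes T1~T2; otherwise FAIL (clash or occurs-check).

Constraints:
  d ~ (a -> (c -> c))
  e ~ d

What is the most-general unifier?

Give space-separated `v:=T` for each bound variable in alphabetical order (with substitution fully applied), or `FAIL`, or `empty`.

Answer: d:=(a -> (c -> c)) e:=(a -> (c -> c))

Derivation:
step 1: unify d ~ (a -> (c -> c))  [subst: {-} | 1 pending]
  bind d := (a -> (c -> c))
step 2: unify e ~ (a -> (c -> c))  [subst: {d:=(a -> (c -> c))} | 0 pending]
  bind e := (a -> (c -> c))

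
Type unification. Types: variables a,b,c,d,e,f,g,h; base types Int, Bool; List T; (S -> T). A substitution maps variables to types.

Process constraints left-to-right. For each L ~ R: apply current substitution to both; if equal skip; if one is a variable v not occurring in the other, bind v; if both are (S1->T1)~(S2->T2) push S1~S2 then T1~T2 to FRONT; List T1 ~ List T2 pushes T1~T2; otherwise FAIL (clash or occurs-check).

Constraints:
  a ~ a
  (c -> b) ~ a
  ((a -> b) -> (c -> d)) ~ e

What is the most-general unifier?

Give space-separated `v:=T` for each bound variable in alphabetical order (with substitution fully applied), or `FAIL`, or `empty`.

step 1: unify a ~ a  [subst: {-} | 2 pending]
  -> identical, skip
step 2: unify (c -> b) ~ a  [subst: {-} | 1 pending]
  bind a := (c -> b)
step 3: unify (((c -> b) -> b) -> (c -> d)) ~ e  [subst: {a:=(c -> b)} | 0 pending]
  bind e := (((c -> b) -> b) -> (c -> d))

Answer: a:=(c -> b) e:=(((c -> b) -> b) -> (c -> d))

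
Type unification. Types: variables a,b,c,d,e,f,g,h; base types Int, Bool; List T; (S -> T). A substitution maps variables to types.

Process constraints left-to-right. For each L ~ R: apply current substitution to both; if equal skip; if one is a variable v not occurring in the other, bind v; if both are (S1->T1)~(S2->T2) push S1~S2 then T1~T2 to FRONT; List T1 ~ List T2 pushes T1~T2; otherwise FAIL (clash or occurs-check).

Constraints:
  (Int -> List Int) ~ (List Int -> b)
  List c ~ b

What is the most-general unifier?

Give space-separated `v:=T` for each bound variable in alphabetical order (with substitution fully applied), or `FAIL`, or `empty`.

Answer: FAIL

Derivation:
step 1: unify (Int -> List Int) ~ (List Int -> b)  [subst: {-} | 1 pending]
  -> decompose arrow: push Int~List Int, List Int~b
step 2: unify Int ~ List Int  [subst: {-} | 2 pending]
  clash: Int vs List Int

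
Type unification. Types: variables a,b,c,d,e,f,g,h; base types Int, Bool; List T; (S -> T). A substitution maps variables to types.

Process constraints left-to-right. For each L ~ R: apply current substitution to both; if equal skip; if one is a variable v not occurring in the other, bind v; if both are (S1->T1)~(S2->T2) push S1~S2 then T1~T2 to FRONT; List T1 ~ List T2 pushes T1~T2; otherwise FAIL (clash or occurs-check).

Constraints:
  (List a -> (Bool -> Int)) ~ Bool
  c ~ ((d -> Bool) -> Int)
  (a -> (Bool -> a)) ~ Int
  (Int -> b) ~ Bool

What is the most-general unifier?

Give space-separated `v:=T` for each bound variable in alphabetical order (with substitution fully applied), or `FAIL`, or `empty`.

Answer: FAIL

Derivation:
step 1: unify (List a -> (Bool -> Int)) ~ Bool  [subst: {-} | 3 pending]
  clash: (List a -> (Bool -> Int)) vs Bool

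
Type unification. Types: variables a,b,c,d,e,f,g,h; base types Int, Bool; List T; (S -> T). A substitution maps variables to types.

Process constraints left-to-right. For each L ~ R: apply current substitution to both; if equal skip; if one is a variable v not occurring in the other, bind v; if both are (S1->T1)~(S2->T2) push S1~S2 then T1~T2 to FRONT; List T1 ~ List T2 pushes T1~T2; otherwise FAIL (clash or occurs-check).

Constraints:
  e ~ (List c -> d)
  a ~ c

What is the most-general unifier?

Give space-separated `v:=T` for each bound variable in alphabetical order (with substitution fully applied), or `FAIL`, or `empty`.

Answer: a:=c e:=(List c -> d)

Derivation:
step 1: unify e ~ (List c -> d)  [subst: {-} | 1 pending]
  bind e := (List c -> d)
step 2: unify a ~ c  [subst: {e:=(List c -> d)} | 0 pending]
  bind a := c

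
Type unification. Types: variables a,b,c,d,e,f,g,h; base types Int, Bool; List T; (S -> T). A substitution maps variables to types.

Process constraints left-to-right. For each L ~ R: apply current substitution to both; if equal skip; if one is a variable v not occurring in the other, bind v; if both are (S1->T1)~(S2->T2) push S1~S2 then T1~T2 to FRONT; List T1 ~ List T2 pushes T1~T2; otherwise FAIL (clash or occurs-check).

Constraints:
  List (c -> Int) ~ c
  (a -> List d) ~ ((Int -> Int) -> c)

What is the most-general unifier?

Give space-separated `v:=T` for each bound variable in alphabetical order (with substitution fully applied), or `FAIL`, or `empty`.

step 1: unify List (c -> Int) ~ c  [subst: {-} | 1 pending]
  occurs-check fail

Answer: FAIL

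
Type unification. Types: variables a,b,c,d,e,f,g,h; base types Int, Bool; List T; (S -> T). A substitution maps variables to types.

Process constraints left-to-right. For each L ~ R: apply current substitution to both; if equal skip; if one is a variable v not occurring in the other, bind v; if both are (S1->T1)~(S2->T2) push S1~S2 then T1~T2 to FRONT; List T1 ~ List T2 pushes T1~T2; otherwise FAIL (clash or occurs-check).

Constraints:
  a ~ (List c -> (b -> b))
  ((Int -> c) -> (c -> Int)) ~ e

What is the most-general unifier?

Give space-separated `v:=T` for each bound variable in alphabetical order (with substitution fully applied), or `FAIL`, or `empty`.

step 1: unify a ~ (List c -> (b -> b))  [subst: {-} | 1 pending]
  bind a := (List c -> (b -> b))
step 2: unify ((Int -> c) -> (c -> Int)) ~ e  [subst: {a:=(List c -> (b -> b))} | 0 pending]
  bind e := ((Int -> c) -> (c -> Int))

Answer: a:=(List c -> (b -> b)) e:=((Int -> c) -> (c -> Int))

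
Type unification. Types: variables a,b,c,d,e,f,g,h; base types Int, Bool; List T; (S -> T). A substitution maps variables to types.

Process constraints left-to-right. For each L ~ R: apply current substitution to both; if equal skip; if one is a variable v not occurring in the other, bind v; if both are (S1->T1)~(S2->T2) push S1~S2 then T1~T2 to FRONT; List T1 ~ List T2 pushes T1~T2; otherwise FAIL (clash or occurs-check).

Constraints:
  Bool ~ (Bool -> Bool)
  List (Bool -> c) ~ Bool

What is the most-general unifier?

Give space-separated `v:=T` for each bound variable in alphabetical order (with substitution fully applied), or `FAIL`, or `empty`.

step 1: unify Bool ~ (Bool -> Bool)  [subst: {-} | 1 pending]
  clash: Bool vs (Bool -> Bool)

Answer: FAIL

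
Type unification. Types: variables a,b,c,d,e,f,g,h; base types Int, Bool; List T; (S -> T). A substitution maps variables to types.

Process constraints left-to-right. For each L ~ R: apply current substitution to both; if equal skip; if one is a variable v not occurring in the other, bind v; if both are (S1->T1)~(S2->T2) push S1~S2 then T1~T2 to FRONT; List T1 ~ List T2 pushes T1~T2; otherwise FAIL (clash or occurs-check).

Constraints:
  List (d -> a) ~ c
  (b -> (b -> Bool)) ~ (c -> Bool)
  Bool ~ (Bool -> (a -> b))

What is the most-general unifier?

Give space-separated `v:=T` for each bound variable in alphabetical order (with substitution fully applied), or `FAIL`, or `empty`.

Answer: FAIL

Derivation:
step 1: unify List (d -> a) ~ c  [subst: {-} | 2 pending]
  bind c := List (d -> a)
step 2: unify (b -> (b -> Bool)) ~ (List (d -> a) -> Bool)  [subst: {c:=List (d -> a)} | 1 pending]
  -> decompose arrow: push b~List (d -> a), (b -> Bool)~Bool
step 3: unify b ~ List (d -> a)  [subst: {c:=List (d -> a)} | 2 pending]
  bind b := List (d -> a)
step 4: unify (List (d -> a) -> Bool) ~ Bool  [subst: {c:=List (d -> a), b:=List (d -> a)} | 1 pending]
  clash: (List (d -> a) -> Bool) vs Bool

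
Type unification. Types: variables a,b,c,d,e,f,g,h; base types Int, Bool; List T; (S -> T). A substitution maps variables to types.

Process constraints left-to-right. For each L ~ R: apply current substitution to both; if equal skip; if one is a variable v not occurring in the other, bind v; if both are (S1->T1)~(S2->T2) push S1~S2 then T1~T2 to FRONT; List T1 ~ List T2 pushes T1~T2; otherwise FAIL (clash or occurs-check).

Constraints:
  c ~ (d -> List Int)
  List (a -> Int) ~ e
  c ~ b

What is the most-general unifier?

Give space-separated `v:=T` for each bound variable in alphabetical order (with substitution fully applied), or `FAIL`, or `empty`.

Answer: b:=(d -> List Int) c:=(d -> List Int) e:=List (a -> Int)

Derivation:
step 1: unify c ~ (d -> List Int)  [subst: {-} | 2 pending]
  bind c := (d -> List Int)
step 2: unify List (a -> Int) ~ e  [subst: {c:=(d -> List Int)} | 1 pending]
  bind e := List (a -> Int)
step 3: unify (d -> List Int) ~ b  [subst: {c:=(d -> List Int), e:=List (a -> Int)} | 0 pending]
  bind b := (d -> List Int)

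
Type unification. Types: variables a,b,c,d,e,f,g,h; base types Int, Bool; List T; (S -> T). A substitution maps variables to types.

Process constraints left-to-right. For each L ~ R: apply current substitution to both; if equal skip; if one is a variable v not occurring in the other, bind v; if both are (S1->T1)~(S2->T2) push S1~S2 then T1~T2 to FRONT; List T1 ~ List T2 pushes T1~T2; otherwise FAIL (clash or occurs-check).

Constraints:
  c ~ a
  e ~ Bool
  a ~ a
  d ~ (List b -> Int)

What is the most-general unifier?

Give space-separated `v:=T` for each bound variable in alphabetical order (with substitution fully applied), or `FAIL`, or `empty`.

Answer: c:=a d:=(List b -> Int) e:=Bool

Derivation:
step 1: unify c ~ a  [subst: {-} | 3 pending]
  bind c := a
step 2: unify e ~ Bool  [subst: {c:=a} | 2 pending]
  bind e := Bool
step 3: unify a ~ a  [subst: {c:=a, e:=Bool} | 1 pending]
  -> identical, skip
step 4: unify d ~ (List b -> Int)  [subst: {c:=a, e:=Bool} | 0 pending]
  bind d := (List b -> Int)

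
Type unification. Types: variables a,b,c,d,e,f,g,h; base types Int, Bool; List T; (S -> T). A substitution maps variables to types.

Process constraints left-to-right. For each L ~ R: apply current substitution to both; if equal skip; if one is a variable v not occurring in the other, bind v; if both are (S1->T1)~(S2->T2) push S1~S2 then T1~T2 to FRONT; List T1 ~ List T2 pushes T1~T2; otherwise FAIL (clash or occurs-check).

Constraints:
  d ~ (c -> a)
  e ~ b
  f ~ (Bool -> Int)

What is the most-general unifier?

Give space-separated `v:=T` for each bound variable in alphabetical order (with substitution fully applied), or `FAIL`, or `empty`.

Answer: d:=(c -> a) e:=b f:=(Bool -> Int)

Derivation:
step 1: unify d ~ (c -> a)  [subst: {-} | 2 pending]
  bind d := (c -> a)
step 2: unify e ~ b  [subst: {d:=(c -> a)} | 1 pending]
  bind e := b
step 3: unify f ~ (Bool -> Int)  [subst: {d:=(c -> a), e:=b} | 0 pending]
  bind f := (Bool -> Int)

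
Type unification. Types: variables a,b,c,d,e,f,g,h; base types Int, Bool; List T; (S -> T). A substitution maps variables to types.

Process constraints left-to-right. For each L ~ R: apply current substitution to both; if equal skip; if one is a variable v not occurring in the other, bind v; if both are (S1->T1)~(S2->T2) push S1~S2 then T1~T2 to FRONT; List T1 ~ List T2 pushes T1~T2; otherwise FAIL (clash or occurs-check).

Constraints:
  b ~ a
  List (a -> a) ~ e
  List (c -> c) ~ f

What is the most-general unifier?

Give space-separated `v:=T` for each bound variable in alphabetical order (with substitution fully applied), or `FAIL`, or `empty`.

Answer: b:=a e:=List (a -> a) f:=List (c -> c)

Derivation:
step 1: unify b ~ a  [subst: {-} | 2 pending]
  bind b := a
step 2: unify List (a -> a) ~ e  [subst: {b:=a} | 1 pending]
  bind e := List (a -> a)
step 3: unify List (c -> c) ~ f  [subst: {b:=a, e:=List (a -> a)} | 0 pending]
  bind f := List (c -> c)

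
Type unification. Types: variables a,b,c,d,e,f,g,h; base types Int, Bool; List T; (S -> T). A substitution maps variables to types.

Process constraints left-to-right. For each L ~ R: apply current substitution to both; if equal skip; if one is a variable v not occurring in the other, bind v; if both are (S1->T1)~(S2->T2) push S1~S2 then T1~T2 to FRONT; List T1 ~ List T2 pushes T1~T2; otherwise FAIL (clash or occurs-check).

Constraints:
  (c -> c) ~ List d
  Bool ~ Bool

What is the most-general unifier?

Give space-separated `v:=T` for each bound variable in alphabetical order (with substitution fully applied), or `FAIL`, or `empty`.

step 1: unify (c -> c) ~ List d  [subst: {-} | 1 pending]
  clash: (c -> c) vs List d

Answer: FAIL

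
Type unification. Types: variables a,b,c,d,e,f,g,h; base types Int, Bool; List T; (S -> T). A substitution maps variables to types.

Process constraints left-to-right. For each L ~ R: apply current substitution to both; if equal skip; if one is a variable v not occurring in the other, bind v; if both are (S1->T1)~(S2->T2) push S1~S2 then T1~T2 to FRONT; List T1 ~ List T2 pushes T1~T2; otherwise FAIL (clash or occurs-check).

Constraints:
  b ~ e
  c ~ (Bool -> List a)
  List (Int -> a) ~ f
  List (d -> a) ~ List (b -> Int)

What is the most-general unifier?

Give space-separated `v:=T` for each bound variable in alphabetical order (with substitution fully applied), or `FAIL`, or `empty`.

step 1: unify b ~ e  [subst: {-} | 3 pending]
  bind b := e
step 2: unify c ~ (Bool -> List a)  [subst: {b:=e} | 2 pending]
  bind c := (Bool -> List a)
step 3: unify List (Int -> a) ~ f  [subst: {b:=e, c:=(Bool -> List a)} | 1 pending]
  bind f := List (Int -> a)
step 4: unify List (d -> a) ~ List (e -> Int)  [subst: {b:=e, c:=(Bool -> List a), f:=List (Int -> a)} | 0 pending]
  -> decompose List: push (d -> a)~(e -> Int)
step 5: unify (d -> a) ~ (e -> Int)  [subst: {b:=e, c:=(Bool -> List a), f:=List (Int -> a)} | 0 pending]
  -> decompose arrow: push d~e, a~Int
step 6: unify d ~ e  [subst: {b:=e, c:=(Bool -> List a), f:=List (Int -> a)} | 1 pending]
  bind d := e
step 7: unify a ~ Int  [subst: {b:=e, c:=(Bool -> List a), f:=List (Int -> a), d:=e} | 0 pending]
  bind a := Int

Answer: a:=Int b:=e c:=(Bool -> List Int) d:=e f:=List (Int -> Int)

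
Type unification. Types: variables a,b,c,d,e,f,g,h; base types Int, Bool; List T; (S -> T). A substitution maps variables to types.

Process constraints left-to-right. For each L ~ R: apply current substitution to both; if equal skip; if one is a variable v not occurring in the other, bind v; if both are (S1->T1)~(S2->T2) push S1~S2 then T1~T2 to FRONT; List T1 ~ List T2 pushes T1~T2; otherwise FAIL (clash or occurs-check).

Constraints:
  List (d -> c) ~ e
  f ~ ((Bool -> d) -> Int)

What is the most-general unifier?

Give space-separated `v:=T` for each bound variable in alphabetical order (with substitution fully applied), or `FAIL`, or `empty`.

Answer: e:=List (d -> c) f:=((Bool -> d) -> Int)

Derivation:
step 1: unify List (d -> c) ~ e  [subst: {-} | 1 pending]
  bind e := List (d -> c)
step 2: unify f ~ ((Bool -> d) -> Int)  [subst: {e:=List (d -> c)} | 0 pending]
  bind f := ((Bool -> d) -> Int)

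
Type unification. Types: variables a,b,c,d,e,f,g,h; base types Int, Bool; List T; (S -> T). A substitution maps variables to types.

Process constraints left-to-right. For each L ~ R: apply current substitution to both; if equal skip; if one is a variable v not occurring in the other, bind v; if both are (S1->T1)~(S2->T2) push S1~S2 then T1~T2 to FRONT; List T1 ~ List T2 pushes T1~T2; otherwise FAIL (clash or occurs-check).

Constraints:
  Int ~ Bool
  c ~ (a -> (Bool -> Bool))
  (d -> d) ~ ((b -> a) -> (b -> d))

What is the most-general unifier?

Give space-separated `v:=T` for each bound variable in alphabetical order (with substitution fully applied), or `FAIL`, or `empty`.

Answer: FAIL

Derivation:
step 1: unify Int ~ Bool  [subst: {-} | 2 pending]
  clash: Int vs Bool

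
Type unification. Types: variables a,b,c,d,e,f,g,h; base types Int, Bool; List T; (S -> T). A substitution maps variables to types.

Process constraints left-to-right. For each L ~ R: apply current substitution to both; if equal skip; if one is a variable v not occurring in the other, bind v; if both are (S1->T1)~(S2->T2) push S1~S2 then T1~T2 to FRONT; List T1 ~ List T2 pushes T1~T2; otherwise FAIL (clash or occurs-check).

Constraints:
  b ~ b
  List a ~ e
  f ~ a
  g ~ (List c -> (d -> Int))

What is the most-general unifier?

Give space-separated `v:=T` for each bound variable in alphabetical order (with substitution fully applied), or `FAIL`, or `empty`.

step 1: unify b ~ b  [subst: {-} | 3 pending]
  -> identical, skip
step 2: unify List a ~ e  [subst: {-} | 2 pending]
  bind e := List a
step 3: unify f ~ a  [subst: {e:=List a} | 1 pending]
  bind f := a
step 4: unify g ~ (List c -> (d -> Int))  [subst: {e:=List a, f:=a} | 0 pending]
  bind g := (List c -> (d -> Int))

Answer: e:=List a f:=a g:=(List c -> (d -> Int))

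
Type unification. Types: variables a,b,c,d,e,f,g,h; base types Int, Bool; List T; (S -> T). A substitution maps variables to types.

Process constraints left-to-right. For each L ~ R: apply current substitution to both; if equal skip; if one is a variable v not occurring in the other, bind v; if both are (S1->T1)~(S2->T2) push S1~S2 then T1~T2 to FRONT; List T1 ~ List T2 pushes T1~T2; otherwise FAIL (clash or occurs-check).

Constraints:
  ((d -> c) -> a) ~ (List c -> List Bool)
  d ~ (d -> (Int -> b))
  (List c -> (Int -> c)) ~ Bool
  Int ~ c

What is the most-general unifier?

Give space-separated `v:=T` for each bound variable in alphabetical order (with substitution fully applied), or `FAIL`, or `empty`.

step 1: unify ((d -> c) -> a) ~ (List c -> List Bool)  [subst: {-} | 3 pending]
  -> decompose arrow: push (d -> c)~List c, a~List Bool
step 2: unify (d -> c) ~ List c  [subst: {-} | 4 pending]
  clash: (d -> c) vs List c

Answer: FAIL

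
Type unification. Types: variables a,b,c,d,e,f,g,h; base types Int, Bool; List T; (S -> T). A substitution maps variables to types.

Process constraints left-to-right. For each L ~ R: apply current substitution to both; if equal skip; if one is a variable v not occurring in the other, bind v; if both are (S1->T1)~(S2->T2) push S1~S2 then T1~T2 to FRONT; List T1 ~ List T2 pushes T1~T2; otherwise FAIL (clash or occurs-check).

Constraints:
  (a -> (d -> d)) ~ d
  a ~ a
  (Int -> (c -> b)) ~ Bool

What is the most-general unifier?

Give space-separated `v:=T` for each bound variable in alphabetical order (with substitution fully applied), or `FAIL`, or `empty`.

step 1: unify (a -> (d -> d)) ~ d  [subst: {-} | 2 pending]
  occurs-check fail

Answer: FAIL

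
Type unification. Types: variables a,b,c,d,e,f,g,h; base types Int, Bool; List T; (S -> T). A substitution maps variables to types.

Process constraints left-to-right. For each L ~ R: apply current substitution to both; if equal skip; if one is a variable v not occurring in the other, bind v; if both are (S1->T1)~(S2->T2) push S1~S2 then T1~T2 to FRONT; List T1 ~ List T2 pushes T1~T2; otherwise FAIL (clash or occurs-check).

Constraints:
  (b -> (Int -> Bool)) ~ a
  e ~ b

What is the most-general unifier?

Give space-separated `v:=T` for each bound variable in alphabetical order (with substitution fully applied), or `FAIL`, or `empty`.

step 1: unify (b -> (Int -> Bool)) ~ a  [subst: {-} | 1 pending]
  bind a := (b -> (Int -> Bool))
step 2: unify e ~ b  [subst: {a:=(b -> (Int -> Bool))} | 0 pending]
  bind e := b

Answer: a:=(b -> (Int -> Bool)) e:=b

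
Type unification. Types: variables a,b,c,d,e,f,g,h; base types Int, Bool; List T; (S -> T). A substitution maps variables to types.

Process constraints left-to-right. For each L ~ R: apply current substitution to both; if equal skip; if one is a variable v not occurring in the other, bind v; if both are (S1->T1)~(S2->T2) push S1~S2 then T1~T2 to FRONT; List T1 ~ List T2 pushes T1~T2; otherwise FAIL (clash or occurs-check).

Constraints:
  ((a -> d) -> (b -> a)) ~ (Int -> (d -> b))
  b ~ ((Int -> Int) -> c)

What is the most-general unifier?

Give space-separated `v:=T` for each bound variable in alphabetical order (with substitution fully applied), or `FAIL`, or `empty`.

Answer: FAIL

Derivation:
step 1: unify ((a -> d) -> (b -> a)) ~ (Int -> (d -> b))  [subst: {-} | 1 pending]
  -> decompose arrow: push (a -> d)~Int, (b -> a)~(d -> b)
step 2: unify (a -> d) ~ Int  [subst: {-} | 2 pending]
  clash: (a -> d) vs Int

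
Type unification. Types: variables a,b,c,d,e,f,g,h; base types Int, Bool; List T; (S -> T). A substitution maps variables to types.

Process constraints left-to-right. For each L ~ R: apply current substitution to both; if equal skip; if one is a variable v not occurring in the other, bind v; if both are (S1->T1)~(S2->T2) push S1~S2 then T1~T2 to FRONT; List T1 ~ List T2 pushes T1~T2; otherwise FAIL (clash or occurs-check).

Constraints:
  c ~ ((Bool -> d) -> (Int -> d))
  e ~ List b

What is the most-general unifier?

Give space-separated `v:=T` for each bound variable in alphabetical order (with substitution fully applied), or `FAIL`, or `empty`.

step 1: unify c ~ ((Bool -> d) -> (Int -> d))  [subst: {-} | 1 pending]
  bind c := ((Bool -> d) -> (Int -> d))
step 2: unify e ~ List b  [subst: {c:=((Bool -> d) -> (Int -> d))} | 0 pending]
  bind e := List b

Answer: c:=((Bool -> d) -> (Int -> d)) e:=List b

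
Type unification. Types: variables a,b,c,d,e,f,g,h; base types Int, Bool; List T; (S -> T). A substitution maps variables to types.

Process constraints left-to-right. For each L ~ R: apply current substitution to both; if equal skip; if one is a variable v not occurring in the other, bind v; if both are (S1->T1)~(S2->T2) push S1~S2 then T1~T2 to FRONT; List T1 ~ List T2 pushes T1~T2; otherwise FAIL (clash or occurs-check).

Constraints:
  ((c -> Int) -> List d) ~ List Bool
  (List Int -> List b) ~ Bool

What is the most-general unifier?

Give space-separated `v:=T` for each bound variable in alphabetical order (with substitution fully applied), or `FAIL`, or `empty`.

Answer: FAIL

Derivation:
step 1: unify ((c -> Int) -> List d) ~ List Bool  [subst: {-} | 1 pending]
  clash: ((c -> Int) -> List d) vs List Bool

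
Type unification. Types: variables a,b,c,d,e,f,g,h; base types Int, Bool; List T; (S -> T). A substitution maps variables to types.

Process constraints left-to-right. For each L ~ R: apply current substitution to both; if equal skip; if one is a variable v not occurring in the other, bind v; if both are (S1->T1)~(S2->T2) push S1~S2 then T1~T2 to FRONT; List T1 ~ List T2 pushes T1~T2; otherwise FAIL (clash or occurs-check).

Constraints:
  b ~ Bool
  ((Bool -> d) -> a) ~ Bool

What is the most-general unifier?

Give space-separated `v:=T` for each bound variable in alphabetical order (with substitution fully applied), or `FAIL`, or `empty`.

Answer: FAIL

Derivation:
step 1: unify b ~ Bool  [subst: {-} | 1 pending]
  bind b := Bool
step 2: unify ((Bool -> d) -> a) ~ Bool  [subst: {b:=Bool} | 0 pending]
  clash: ((Bool -> d) -> a) vs Bool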